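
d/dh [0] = 0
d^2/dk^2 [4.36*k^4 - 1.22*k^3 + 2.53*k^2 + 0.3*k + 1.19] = 52.32*k^2 - 7.32*k + 5.06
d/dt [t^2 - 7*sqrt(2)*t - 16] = 2*t - 7*sqrt(2)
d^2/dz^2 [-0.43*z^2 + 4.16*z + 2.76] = -0.860000000000000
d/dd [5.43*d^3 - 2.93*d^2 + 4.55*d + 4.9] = 16.29*d^2 - 5.86*d + 4.55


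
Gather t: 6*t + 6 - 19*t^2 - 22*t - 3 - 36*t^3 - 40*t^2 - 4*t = -36*t^3 - 59*t^2 - 20*t + 3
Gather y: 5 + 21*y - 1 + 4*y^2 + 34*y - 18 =4*y^2 + 55*y - 14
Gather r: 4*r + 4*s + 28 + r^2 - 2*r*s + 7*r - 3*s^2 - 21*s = r^2 + r*(11 - 2*s) - 3*s^2 - 17*s + 28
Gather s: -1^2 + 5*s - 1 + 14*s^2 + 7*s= 14*s^2 + 12*s - 2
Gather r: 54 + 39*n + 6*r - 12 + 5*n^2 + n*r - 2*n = 5*n^2 + 37*n + r*(n + 6) + 42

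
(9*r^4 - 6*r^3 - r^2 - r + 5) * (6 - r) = -9*r^5 + 60*r^4 - 35*r^3 - 5*r^2 - 11*r + 30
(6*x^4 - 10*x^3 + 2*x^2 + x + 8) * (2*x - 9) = 12*x^5 - 74*x^4 + 94*x^3 - 16*x^2 + 7*x - 72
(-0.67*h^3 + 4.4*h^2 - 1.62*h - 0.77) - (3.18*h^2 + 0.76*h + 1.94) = -0.67*h^3 + 1.22*h^2 - 2.38*h - 2.71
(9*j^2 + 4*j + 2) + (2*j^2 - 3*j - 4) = 11*j^2 + j - 2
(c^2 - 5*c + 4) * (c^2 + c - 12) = c^4 - 4*c^3 - 13*c^2 + 64*c - 48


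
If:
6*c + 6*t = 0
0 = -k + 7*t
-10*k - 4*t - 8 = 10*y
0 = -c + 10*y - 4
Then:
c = 12/73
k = -84/73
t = -12/73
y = 152/365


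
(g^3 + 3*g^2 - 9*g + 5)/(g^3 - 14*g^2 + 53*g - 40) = (g^2 + 4*g - 5)/(g^2 - 13*g + 40)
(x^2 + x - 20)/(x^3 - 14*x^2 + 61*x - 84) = (x + 5)/(x^2 - 10*x + 21)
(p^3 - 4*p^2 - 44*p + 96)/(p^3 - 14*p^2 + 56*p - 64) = (p + 6)/(p - 4)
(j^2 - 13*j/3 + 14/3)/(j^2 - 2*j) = (j - 7/3)/j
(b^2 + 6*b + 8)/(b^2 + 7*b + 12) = (b + 2)/(b + 3)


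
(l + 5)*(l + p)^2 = l^3 + 2*l^2*p + 5*l^2 + l*p^2 + 10*l*p + 5*p^2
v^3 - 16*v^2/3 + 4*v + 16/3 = (v - 4)*(v - 2)*(v + 2/3)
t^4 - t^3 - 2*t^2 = t^2*(t - 2)*(t + 1)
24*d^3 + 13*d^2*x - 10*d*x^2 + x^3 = (-8*d + x)*(-3*d + x)*(d + x)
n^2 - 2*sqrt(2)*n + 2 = (n - sqrt(2))^2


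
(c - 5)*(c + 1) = c^2 - 4*c - 5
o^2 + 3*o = o*(o + 3)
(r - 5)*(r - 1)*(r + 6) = r^3 - 31*r + 30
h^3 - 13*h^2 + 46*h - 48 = (h - 8)*(h - 3)*(h - 2)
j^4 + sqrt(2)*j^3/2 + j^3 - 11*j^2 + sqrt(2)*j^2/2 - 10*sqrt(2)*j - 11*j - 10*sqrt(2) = (j + 1)*(j - 5*sqrt(2)/2)*(j + sqrt(2))*(j + 2*sqrt(2))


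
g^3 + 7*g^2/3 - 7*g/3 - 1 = (g - 1)*(g + 1/3)*(g + 3)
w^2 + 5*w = w*(w + 5)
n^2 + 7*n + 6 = (n + 1)*(n + 6)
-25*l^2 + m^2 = (-5*l + m)*(5*l + m)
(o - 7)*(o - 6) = o^2 - 13*o + 42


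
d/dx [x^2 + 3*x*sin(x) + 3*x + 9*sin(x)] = 3*x*cos(x) + 2*x + 3*sin(x) + 9*cos(x) + 3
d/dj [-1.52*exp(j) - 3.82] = -1.52*exp(j)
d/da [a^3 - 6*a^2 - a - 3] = 3*a^2 - 12*a - 1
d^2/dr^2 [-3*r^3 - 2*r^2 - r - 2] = -18*r - 4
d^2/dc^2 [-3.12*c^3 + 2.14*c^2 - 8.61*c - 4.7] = 4.28 - 18.72*c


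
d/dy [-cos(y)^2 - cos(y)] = sin(y) + sin(2*y)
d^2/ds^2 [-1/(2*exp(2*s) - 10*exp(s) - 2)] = ((2*exp(s) - 5)^2*exp(s) + (4*exp(s) - 5)*(-exp(2*s) + 5*exp(s) + 1)/2)*exp(s)/(-exp(2*s) + 5*exp(s) + 1)^3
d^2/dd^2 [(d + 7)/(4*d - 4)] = 4/(d - 1)^3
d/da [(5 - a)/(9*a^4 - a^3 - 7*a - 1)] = (-9*a^4 + a^3 + 7*a - (a - 5)*(-36*a^3 + 3*a^2 + 7) + 1)/(-9*a^4 + a^3 + 7*a + 1)^2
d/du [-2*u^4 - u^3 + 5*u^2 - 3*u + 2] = -8*u^3 - 3*u^2 + 10*u - 3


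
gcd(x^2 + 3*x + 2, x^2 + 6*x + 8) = x + 2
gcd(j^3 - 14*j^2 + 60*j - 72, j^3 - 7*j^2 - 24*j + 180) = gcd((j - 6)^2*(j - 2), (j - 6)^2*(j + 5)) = j^2 - 12*j + 36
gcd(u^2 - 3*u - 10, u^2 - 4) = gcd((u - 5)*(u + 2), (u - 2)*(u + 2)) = u + 2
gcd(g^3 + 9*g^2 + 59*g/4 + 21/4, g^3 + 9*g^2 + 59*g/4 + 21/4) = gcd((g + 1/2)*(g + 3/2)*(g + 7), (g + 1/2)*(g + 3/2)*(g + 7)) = g^3 + 9*g^2 + 59*g/4 + 21/4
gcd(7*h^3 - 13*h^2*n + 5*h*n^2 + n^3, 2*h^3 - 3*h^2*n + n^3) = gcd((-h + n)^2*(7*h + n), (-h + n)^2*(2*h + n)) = h^2 - 2*h*n + n^2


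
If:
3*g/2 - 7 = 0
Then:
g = 14/3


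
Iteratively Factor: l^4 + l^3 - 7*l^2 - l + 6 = (l + 1)*(l^3 - 7*l + 6) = (l + 1)*(l + 3)*(l^2 - 3*l + 2) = (l - 2)*(l + 1)*(l + 3)*(l - 1)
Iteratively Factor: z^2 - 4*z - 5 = (z + 1)*(z - 5)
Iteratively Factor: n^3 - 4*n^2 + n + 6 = (n + 1)*(n^2 - 5*n + 6) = (n - 3)*(n + 1)*(n - 2)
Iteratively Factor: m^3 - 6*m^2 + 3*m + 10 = (m - 5)*(m^2 - m - 2) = (m - 5)*(m + 1)*(m - 2)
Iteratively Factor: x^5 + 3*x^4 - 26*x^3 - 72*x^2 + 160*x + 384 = (x + 2)*(x^4 + x^3 - 28*x^2 - 16*x + 192) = (x + 2)*(x + 4)*(x^3 - 3*x^2 - 16*x + 48) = (x - 3)*(x + 2)*(x + 4)*(x^2 - 16) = (x - 3)*(x + 2)*(x + 4)^2*(x - 4)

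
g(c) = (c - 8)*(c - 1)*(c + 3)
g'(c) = (c - 8)*(c - 1) + (c - 8)*(c + 3) + (c - 1)*(c + 3) = 3*c^2 - 12*c - 19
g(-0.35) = 29.87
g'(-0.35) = -14.43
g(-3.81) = -46.01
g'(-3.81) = 70.27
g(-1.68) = 34.24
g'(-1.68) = 9.63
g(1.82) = -24.43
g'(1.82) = -30.90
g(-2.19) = 26.33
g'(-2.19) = 21.67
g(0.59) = 10.91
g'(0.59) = -25.04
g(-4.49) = -102.17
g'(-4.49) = 95.36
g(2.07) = -32.17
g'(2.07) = -30.99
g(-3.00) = 0.00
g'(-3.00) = 44.00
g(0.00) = 24.00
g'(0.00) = -19.00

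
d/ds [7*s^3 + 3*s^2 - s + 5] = 21*s^2 + 6*s - 1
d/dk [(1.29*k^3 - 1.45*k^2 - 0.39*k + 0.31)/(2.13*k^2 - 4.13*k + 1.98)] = (2.7477*k^4 - 10.6554*k^3 + 14.4818*k^2 - 7.0626*k + 0.5081)/(4.5369*k^4 - 17.5938*k^3 + 25.4917*k^2 - 16.3548*k + 3.9204)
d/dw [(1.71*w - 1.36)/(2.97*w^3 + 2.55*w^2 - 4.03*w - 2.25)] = (-10.1574*w^3 + 7.7571*w^2 + 6.936*w - 9.3283)/(8.8209*w^6 + 15.147*w^5 - 17.4357*w^4 - 33.918*w^3 + 4.7659*w^2 + 18.135*w + 5.0625)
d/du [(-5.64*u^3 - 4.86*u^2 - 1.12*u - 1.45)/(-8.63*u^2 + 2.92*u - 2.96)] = (48.6732*u^4 - 32.9376*u^3 + 26.2264*u^2 + 3.7442*u + 7.5492)/(74.4769*u^4 - 50.3992*u^3 + 59.616*u^2 - 17.2864*u + 8.7616)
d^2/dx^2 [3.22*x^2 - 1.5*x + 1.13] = 6.44000000000000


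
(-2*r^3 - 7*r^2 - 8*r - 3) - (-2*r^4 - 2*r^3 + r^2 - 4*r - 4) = 2*r^4 - 8*r^2 - 4*r + 1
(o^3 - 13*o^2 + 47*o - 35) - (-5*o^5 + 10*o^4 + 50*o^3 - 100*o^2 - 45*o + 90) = 5*o^5 - 10*o^4 - 49*o^3 + 87*o^2 + 92*o - 125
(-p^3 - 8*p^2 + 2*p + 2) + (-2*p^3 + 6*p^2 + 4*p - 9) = -3*p^3 - 2*p^2 + 6*p - 7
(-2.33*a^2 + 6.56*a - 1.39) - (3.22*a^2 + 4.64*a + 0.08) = -5.55*a^2 + 1.92*a - 1.47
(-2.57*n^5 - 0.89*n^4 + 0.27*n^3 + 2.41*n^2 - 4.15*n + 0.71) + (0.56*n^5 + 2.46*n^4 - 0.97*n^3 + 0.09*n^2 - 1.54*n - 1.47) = -2.01*n^5 + 1.57*n^4 - 0.7*n^3 + 2.5*n^2 - 5.69*n - 0.76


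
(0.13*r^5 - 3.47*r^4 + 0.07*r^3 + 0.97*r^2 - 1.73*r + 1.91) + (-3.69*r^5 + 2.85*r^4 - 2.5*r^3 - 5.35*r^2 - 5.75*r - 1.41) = -3.56*r^5 - 0.62*r^4 - 2.43*r^3 - 4.38*r^2 - 7.48*r + 0.5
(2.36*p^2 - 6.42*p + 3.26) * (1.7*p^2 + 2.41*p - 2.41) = 4.012*p^4 - 5.2264*p^3 - 15.6178*p^2 + 23.3288*p - 7.8566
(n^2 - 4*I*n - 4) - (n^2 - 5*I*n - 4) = I*n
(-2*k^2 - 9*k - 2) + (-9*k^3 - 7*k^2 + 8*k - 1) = -9*k^3 - 9*k^2 - k - 3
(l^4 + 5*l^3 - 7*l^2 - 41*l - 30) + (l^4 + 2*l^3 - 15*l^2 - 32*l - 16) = 2*l^4 + 7*l^3 - 22*l^2 - 73*l - 46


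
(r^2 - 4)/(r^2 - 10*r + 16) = (r + 2)/(r - 8)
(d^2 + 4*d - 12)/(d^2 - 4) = (d + 6)/(d + 2)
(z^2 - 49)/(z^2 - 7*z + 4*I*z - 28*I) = (z + 7)/(z + 4*I)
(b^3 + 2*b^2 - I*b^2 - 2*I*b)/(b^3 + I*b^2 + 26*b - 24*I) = b*(b + 2)/(b^2 + 2*I*b + 24)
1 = 1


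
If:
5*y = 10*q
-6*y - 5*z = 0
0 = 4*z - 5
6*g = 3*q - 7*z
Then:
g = -55/32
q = -25/48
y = -25/24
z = 5/4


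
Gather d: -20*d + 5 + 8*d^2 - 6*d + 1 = 8*d^2 - 26*d + 6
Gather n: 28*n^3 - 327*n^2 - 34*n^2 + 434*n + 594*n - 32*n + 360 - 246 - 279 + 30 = 28*n^3 - 361*n^2 + 996*n - 135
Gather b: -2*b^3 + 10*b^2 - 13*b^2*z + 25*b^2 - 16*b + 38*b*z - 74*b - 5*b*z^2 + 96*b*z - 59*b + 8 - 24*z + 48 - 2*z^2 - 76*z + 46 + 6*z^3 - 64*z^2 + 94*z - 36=-2*b^3 + b^2*(35 - 13*z) + b*(-5*z^2 + 134*z - 149) + 6*z^3 - 66*z^2 - 6*z + 66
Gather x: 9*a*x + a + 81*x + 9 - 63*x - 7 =a + x*(9*a + 18) + 2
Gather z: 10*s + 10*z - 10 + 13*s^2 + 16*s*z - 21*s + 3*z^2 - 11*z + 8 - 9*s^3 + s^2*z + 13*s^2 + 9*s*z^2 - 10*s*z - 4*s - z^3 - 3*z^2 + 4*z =-9*s^3 + 26*s^2 + 9*s*z^2 - 15*s - z^3 + z*(s^2 + 6*s + 3) - 2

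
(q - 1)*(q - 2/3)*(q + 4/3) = q^3 - q^2/3 - 14*q/9 + 8/9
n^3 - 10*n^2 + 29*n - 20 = (n - 5)*(n - 4)*(n - 1)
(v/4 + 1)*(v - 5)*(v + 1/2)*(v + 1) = v^4/4 + v^3/8 - 21*v^2/4 - 61*v/8 - 5/2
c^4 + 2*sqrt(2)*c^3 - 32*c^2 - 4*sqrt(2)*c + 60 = (c - 3*sqrt(2))*(c - sqrt(2))*(c + sqrt(2))*(c + 5*sqrt(2))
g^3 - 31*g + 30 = (g - 5)*(g - 1)*(g + 6)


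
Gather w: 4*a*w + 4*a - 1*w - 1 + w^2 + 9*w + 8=4*a + w^2 + w*(4*a + 8) + 7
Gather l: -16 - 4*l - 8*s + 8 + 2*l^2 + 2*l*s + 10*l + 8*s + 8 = 2*l^2 + l*(2*s + 6)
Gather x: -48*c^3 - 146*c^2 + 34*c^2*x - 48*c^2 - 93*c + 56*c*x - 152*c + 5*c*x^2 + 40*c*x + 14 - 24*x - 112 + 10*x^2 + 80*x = -48*c^3 - 194*c^2 - 245*c + x^2*(5*c + 10) + x*(34*c^2 + 96*c + 56) - 98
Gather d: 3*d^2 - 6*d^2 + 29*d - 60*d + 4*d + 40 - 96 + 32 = -3*d^2 - 27*d - 24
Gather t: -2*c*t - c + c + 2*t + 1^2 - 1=t*(2 - 2*c)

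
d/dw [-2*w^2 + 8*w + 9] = 8 - 4*w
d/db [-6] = 0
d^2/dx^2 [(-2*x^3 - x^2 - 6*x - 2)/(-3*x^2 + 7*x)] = 2*(173*x^3 + 54*x^2 - 126*x + 98)/(x^3*(27*x^3 - 189*x^2 + 441*x - 343))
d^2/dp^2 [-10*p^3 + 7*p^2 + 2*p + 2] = 14 - 60*p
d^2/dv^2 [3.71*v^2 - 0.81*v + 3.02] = 7.42000000000000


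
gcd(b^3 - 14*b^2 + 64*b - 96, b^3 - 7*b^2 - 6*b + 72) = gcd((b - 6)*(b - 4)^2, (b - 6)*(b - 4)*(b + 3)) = b^2 - 10*b + 24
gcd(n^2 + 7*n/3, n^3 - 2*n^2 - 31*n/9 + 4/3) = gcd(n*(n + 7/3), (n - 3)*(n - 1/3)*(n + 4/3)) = 1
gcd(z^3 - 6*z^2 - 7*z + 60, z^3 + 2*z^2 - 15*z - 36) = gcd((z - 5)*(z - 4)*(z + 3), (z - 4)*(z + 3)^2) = z^2 - z - 12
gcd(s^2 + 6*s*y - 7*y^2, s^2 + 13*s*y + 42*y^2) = s + 7*y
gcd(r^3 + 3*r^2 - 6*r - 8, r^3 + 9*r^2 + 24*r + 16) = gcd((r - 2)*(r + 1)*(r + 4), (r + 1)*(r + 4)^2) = r^2 + 5*r + 4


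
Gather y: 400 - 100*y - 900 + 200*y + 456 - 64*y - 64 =36*y - 108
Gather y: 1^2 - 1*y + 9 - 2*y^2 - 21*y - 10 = -2*y^2 - 22*y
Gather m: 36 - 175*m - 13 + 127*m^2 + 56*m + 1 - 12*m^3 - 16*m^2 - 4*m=-12*m^3 + 111*m^2 - 123*m + 24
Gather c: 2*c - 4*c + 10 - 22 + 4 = -2*c - 8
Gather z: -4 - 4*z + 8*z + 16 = 4*z + 12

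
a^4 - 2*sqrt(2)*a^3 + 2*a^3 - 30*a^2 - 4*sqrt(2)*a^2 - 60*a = a*(a + 2)*(a - 5*sqrt(2))*(a + 3*sqrt(2))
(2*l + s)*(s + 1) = 2*l*s + 2*l + s^2 + s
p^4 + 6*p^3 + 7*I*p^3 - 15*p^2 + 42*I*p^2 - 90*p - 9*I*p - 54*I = (p + 6)*(p + I)*(p + 3*I)^2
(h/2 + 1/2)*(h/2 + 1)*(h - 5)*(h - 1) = h^4/4 - 3*h^3/4 - 11*h^2/4 + 3*h/4 + 5/2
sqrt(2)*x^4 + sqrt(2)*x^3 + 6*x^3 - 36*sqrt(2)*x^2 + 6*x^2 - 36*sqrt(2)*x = x*(x - 3*sqrt(2))*(x + 6*sqrt(2))*(sqrt(2)*x + sqrt(2))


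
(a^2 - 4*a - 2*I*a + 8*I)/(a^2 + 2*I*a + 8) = (a - 4)/(a + 4*I)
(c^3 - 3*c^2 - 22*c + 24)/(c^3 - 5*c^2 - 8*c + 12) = (c + 4)/(c + 2)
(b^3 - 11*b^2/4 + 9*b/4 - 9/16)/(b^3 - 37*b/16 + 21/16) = (4*b^2 - 8*b + 3)/(4*b^2 + 3*b - 7)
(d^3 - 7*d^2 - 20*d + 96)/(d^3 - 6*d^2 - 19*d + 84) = (d - 8)/(d - 7)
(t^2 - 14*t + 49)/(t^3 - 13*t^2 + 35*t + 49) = 1/(t + 1)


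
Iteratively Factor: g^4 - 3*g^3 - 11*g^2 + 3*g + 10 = (g + 2)*(g^3 - 5*g^2 - g + 5) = (g - 1)*(g + 2)*(g^2 - 4*g - 5) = (g - 1)*(g + 1)*(g + 2)*(g - 5)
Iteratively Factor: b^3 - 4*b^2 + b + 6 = (b - 2)*(b^2 - 2*b - 3) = (b - 2)*(b + 1)*(b - 3)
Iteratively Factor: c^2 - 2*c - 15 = (c + 3)*(c - 5)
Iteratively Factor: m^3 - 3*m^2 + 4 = (m + 1)*(m^2 - 4*m + 4) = (m - 2)*(m + 1)*(m - 2)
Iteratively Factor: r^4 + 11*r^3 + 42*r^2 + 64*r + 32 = (r + 4)*(r^3 + 7*r^2 + 14*r + 8) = (r + 1)*(r + 4)*(r^2 + 6*r + 8) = (r + 1)*(r + 2)*(r + 4)*(r + 4)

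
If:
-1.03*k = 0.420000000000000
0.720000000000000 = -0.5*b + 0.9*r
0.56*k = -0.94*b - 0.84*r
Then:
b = -0.32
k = -0.41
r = 0.62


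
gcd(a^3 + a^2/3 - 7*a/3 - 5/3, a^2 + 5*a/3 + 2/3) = a + 1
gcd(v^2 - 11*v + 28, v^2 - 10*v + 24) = v - 4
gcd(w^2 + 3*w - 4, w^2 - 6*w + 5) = w - 1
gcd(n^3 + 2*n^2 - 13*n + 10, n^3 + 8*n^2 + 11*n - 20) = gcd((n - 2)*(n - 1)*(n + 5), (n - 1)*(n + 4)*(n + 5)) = n^2 + 4*n - 5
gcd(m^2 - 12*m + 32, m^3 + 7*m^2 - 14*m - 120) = m - 4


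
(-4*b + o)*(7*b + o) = -28*b^2 + 3*b*o + o^2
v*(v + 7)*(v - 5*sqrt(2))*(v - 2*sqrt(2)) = v^4 - 7*sqrt(2)*v^3 + 7*v^3 - 49*sqrt(2)*v^2 + 20*v^2 + 140*v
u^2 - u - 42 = (u - 7)*(u + 6)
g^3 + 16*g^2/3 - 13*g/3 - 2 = (g - 1)*(g + 1/3)*(g + 6)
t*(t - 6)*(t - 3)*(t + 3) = t^4 - 6*t^3 - 9*t^2 + 54*t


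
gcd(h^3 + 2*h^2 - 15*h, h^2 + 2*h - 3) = 1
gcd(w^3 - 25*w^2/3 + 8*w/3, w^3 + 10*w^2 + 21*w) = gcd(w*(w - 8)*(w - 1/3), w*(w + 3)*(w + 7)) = w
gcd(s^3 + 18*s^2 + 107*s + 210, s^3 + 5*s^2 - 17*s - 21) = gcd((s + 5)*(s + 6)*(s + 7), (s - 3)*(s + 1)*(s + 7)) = s + 7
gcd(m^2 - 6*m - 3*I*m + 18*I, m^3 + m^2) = 1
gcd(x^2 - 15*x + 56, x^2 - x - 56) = x - 8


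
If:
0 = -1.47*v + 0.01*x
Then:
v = 0.00680272108843537*x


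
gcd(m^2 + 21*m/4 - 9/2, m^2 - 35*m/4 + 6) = m - 3/4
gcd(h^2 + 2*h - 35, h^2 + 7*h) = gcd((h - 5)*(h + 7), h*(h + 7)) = h + 7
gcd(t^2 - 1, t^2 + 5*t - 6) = t - 1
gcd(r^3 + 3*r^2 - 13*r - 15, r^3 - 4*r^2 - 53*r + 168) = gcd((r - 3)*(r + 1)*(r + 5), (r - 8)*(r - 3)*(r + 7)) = r - 3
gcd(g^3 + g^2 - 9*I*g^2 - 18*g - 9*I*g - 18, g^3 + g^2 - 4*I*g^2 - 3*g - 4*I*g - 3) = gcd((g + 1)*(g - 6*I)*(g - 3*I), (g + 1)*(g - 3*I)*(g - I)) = g^2 + g*(1 - 3*I) - 3*I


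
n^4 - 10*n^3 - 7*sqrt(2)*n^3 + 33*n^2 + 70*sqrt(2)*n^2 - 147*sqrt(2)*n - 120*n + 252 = (n - 7)*(n - 3)*(n - 6*sqrt(2))*(n - sqrt(2))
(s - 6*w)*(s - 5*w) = s^2 - 11*s*w + 30*w^2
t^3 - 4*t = t*(t - 2)*(t + 2)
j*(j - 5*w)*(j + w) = j^3 - 4*j^2*w - 5*j*w^2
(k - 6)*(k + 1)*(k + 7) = k^3 + 2*k^2 - 41*k - 42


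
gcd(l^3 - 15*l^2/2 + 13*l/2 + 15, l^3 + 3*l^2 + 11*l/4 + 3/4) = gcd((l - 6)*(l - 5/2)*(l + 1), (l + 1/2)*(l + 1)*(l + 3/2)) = l + 1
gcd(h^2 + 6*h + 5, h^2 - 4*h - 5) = h + 1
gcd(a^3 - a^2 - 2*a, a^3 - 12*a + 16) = a - 2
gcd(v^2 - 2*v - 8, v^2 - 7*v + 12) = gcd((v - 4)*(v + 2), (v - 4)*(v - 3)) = v - 4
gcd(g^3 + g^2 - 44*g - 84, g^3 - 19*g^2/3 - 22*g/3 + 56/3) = g^2 - 5*g - 14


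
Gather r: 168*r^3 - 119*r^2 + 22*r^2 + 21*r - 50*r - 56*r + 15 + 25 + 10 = 168*r^3 - 97*r^2 - 85*r + 50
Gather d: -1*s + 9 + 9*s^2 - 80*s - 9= 9*s^2 - 81*s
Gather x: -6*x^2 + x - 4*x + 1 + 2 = -6*x^2 - 3*x + 3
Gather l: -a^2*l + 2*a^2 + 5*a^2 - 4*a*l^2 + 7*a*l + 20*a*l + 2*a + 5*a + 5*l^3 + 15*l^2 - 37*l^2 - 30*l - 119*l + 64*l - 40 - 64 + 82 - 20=7*a^2 + 7*a + 5*l^3 + l^2*(-4*a - 22) + l*(-a^2 + 27*a - 85) - 42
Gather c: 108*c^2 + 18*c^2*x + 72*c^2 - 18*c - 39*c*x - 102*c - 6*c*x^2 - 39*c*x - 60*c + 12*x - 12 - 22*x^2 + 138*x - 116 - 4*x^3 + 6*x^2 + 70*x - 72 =c^2*(18*x + 180) + c*(-6*x^2 - 78*x - 180) - 4*x^3 - 16*x^2 + 220*x - 200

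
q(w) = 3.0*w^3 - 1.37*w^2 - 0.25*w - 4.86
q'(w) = 9.0*w^2 - 2.74*w - 0.25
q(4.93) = 320.08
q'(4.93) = 204.99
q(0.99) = -3.54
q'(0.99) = 5.86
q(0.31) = -4.98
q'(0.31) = -0.23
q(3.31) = 88.10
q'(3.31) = 89.29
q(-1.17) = -11.25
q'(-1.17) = 15.28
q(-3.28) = -124.64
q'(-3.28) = 105.56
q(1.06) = -3.09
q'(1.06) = 6.96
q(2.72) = 44.70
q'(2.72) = 58.88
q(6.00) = 592.32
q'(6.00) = 307.31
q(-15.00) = -10434.36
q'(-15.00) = 2065.85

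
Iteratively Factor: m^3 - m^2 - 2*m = (m)*(m^2 - m - 2) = m*(m - 2)*(m + 1)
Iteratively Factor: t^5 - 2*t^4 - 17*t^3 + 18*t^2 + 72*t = (t + 2)*(t^4 - 4*t^3 - 9*t^2 + 36*t) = t*(t + 2)*(t^3 - 4*t^2 - 9*t + 36) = t*(t + 2)*(t + 3)*(t^2 - 7*t + 12) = t*(t - 4)*(t + 2)*(t + 3)*(t - 3)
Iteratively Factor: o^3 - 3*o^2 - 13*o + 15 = (o - 1)*(o^2 - 2*o - 15) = (o - 1)*(o + 3)*(o - 5)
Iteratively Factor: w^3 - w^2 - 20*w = (w - 5)*(w^2 + 4*w) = (w - 5)*(w + 4)*(w)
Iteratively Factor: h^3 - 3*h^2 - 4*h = (h + 1)*(h^2 - 4*h) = h*(h + 1)*(h - 4)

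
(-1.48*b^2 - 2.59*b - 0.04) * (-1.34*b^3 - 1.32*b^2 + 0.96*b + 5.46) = 1.9832*b^5 + 5.4242*b^4 + 2.0516*b^3 - 10.5144*b^2 - 14.1798*b - 0.2184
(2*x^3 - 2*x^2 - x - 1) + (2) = 2*x^3 - 2*x^2 - x + 1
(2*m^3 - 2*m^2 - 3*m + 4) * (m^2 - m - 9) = 2*m^5 - 4*m^4 - 19*m^3 + 25*m^2 + 23*m - 36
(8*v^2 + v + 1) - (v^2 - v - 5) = 7*v^2 + 2*v + 6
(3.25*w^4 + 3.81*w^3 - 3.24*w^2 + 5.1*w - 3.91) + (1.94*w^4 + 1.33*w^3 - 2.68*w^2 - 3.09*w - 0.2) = 5.19*w^4 + 5.14*w^3 - 5.92*w^2 + 2.01*w - 4.11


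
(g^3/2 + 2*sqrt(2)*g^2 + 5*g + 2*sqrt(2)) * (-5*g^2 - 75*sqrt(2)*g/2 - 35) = -5*g^5/2 - 115*sqrt(2)*g^4/4 - 385*g^3/2 - 535*sqrt(2)*g^2/2 - 325*g - 70*sqrt(2)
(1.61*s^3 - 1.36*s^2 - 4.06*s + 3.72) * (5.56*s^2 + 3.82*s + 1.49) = 8.9516*s^5 - 1.4114*s^4 - 25.3699*s^3 + 3.1476*s^2 + 8.161*s + 5.5428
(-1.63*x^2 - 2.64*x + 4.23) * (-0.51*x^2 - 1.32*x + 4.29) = 0.8313*x^4 + 3.498*x^3 - 5.6652*x^2 - 16.9092*x + 18.1467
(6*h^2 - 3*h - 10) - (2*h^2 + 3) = 4*h^2 - 3*h - 13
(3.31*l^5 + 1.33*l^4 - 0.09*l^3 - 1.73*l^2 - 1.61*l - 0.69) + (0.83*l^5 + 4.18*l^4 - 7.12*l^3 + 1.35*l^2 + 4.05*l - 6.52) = 4.14*l^5 + 5.51*l^4 - 7.21*l^3 - 0.38*l^2 + 2.44*l - 7.21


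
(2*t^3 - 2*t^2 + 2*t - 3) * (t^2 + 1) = 2*t^5 - 2*t^4 + 4*t^3 - 5*t^2 + 2*t - 3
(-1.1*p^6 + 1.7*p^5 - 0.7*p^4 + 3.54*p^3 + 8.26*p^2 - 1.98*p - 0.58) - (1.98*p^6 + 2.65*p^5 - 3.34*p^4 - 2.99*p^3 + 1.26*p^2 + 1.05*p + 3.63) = -3.08*p^6 - 0.95*p^5 + 2.64*p^4 + 6.53*p^3 + 7.0*p^2 - 3.03*p - 4.21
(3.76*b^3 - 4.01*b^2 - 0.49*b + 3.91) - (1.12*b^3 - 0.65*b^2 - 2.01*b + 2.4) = 2.64*b^3 - 3.36*b^2 + 1.52*b + 1.51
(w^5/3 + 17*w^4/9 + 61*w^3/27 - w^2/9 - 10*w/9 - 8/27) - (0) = w^5/3 + 17*w^4/9 + 61*w^3/27 - w^2/9 - 10*w/9 - 8/27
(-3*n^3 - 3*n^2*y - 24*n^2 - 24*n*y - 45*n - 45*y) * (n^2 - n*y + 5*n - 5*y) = -3*n^5 - 39*n^4 + 3*n^3*y^2 - 165*n^3 + 39*n^2*y^2 - 225*n^2 + 165*n*y^2 + 225*y^2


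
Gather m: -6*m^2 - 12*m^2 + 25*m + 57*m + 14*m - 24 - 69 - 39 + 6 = -18*m^2 + 96*m - 126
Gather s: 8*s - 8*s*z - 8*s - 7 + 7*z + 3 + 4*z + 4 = -8*s*z + 11*z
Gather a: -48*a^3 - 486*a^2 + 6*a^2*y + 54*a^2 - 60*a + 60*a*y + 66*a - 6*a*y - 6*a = -48*a^3 + a^2*(6*y - 432) + 54*a*y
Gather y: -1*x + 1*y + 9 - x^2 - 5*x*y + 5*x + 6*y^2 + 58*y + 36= -x^2 + 4*x + 6*y^2 + y*(59 - 5*x) + 45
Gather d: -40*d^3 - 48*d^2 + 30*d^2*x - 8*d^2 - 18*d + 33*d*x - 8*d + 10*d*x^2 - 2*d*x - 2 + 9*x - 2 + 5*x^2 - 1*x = -40*d^3 + d^2*(30*x - 56) + d*(10*x^2 + 31*x - 26) + 5*x^2 + 8*x - 4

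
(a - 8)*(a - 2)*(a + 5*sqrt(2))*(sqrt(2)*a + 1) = sqrt(2)*a^4 - 10*sqrt(2)*a^3 + 11*a^3 - 110*a^2 + 21*sqrt(2)*a^2 - 50*sqrt(2)*a + 176*a + 80*sqrt(2)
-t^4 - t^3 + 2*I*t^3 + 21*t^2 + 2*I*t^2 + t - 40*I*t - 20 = (t - 4)*(t + 5)*(I*t + 1)^2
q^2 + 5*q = q*(q + 5)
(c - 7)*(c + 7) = c^2 - 49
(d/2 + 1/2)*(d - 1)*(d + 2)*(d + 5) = d^4/2 + 7*d^3/2 + 9*d^2/2 - 7*d/2 - 5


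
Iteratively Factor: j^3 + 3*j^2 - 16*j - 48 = (j - 4)*(j^2 + 7*j + 12) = (j - 4)*(j + 3)*(j + 4)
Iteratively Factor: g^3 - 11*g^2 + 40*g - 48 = (g - 4)*(g^2 - 7*g + 12) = (g - 4)^2*(g - 3)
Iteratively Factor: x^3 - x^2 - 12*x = (x)*(x^2 - x - 12) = x*(x + 3)*(x - 4)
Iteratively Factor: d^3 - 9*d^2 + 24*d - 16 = (d - 1)*(d^2 - 8*d + 16) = (d - 4)*(d - 1)*(d - 4)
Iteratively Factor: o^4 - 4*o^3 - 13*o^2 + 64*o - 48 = (o - 1)*(o^3 - 3*o^2 - 16*o + 48) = (o - 3)*(o - 1)*(o^2 - 16) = (o - 4)*(o - 3)*(o - 1)*(o + 4)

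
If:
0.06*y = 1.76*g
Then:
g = 0.0340909090909091*y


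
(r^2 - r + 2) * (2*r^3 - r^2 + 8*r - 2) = 2*r^5 - 3*r^4 + 13*r^3 - 12*r^2 + 18*r - 4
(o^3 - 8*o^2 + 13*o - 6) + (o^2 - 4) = o^3 - 7*o^2 + 13*o - 10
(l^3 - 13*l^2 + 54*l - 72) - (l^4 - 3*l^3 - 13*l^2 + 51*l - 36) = -l^4 + 4*l^3 + 3*l - 36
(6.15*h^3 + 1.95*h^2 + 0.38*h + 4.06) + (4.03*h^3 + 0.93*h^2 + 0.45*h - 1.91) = 10.18*h^3 + 2.88*h^2 + 0.83*h + 2.15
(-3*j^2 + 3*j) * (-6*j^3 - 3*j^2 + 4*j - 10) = 18*j^5 - 9*j^4 - 21*j^3 + 42*j^2 - 30*j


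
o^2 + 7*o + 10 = (o + 2)*(o + 5)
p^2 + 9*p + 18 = (p + 3)*(p + 6)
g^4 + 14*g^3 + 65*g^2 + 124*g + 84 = (g + 2)^2*(g + 3)*(g + 7)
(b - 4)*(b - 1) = b^2 - 5*b + 4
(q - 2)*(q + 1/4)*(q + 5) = q^3 + 13*q^2/4 - 37*q/4 - 5/2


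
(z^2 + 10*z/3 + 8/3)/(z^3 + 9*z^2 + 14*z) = (z + 4/3)/(z*(z + 7))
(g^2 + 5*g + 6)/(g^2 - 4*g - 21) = (g + 2)/(g - 7)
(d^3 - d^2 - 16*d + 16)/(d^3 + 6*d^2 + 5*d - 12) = (d - 4)/(d + 3)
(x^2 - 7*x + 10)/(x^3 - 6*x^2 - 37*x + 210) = (x - 2)/(x^2 - x - 42)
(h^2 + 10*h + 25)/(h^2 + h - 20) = (h + 5)/(h - 4)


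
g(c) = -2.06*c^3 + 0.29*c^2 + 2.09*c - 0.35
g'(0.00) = 2.09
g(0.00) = -0.35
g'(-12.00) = -894.79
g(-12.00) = 3576.01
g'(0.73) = -0.78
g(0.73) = 0.53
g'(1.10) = -4.75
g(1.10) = -0.44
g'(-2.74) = -45.90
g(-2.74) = 38.48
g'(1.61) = -13.00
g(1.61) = -4.83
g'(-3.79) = -88.88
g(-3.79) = 108.04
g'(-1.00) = -4.67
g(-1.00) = -0.09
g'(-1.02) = -4.93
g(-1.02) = 0.01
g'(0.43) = 1.20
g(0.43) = 0.44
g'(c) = -6.18*c^2 + 0.58*c + 2.09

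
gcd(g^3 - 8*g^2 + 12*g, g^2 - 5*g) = g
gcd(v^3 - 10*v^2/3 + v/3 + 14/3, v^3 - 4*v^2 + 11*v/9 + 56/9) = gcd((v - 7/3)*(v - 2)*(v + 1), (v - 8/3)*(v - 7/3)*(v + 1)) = v^2 - 4*v/3 - 7/3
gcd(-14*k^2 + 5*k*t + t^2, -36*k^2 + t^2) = 1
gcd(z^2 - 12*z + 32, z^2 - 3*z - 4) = z - 4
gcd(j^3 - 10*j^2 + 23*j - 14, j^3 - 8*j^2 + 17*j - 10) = j^2 - 3*j + 2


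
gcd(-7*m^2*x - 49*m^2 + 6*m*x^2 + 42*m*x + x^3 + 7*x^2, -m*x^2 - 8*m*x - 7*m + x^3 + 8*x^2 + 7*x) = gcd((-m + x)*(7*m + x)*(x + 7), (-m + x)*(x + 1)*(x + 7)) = -m*x - 7*m + x^2 + 7*x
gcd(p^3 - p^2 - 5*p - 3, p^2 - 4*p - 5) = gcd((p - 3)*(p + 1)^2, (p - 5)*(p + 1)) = p + 1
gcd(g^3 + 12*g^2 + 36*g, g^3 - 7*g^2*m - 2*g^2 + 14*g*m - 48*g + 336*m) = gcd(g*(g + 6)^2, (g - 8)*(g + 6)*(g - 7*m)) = g + 6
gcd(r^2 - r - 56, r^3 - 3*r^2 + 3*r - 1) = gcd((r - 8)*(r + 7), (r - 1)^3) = 1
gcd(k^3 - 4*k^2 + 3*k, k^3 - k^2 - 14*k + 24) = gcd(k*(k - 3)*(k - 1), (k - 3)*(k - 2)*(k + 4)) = k - 3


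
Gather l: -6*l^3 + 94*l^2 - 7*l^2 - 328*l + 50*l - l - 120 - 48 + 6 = -6*l^3 + 87*l^2 - 279*l - 162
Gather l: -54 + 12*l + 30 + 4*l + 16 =16*l - 8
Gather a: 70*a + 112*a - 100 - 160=182*a - 260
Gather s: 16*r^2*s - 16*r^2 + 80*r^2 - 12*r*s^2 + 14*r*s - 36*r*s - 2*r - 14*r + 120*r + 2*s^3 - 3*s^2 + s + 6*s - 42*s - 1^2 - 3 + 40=64*r^2 + 104*r + 2*s^3 + s^2*(-12*r - 3) + s*(16*r^2 - 22*r - 35) + 36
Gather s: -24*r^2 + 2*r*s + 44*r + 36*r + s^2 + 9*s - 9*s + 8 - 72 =-24*r^2 + 2*r*s + 80*r + s^2 - 64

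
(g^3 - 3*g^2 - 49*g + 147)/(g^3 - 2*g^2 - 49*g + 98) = (g - 3)/(g - 2)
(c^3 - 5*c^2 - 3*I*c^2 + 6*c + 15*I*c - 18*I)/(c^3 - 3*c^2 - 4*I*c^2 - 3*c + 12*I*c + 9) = (c - 2)/(c - I)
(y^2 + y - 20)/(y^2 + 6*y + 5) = (y - 4)/(y + 1)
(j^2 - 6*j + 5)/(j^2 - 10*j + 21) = (j^2 - 6*j + 5)/(j^2 - 10*j + 21)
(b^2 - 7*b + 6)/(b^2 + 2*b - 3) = (b - 6)/(b + 3)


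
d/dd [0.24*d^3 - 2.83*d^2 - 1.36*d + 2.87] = 0.72*d^2 - 5.66*d - 1.36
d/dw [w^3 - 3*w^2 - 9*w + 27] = 3*w^2 - 6*w - 9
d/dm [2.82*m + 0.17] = 2.82000000000000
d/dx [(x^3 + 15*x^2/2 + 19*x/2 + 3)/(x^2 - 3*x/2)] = (4*x^4 - 12*x^3 - 83*x^2 - 24*x + 18)/(x^2*(4*x^2 - 12*x + 9))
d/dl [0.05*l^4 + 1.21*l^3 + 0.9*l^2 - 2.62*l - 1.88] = 0.2*l^3 + 3.63*l^2 + 1.8*l - 2.62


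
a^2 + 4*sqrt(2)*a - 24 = (a - 2*sqrt(2))*(a + 6*sqrt(2))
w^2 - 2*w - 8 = (w - 4)*(w + 2)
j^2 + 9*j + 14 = (j + 2)*(j + 7)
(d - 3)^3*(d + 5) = d^4 - 4*d^3 - 18*d^2 + 108*d - 135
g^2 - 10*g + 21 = (g - 7)*(g - 3)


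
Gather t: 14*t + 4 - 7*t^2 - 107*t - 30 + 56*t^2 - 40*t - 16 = 49*t^2 - 133*t - 42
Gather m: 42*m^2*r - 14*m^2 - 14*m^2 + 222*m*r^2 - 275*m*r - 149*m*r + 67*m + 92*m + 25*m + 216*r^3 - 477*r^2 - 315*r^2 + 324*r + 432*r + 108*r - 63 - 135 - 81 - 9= m^2*(42*r - 28) + m*(222*r^2 - 424*r + 184) + 216*r^3 - 792*r^2 + 864*r - 288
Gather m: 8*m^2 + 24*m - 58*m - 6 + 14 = 8*m^2 - 34*m + 8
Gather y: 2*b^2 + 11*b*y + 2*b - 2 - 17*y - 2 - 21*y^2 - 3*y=2*b^2 + 2*b - 21*y^2 + y*(11*b - 20) - 4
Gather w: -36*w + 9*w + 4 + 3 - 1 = 6 - 27*w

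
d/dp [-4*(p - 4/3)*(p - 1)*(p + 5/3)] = -12*p^2 + 16*p/3 + 92/9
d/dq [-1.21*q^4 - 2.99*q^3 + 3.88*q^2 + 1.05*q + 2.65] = -4.84*q^3 - 8.97*q^2 + 7.76*q + 1.05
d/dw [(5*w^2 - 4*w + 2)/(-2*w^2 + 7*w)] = (27*w^2 + 8*w - 14)/(w^2*(4*w^2 - 28*w + 49))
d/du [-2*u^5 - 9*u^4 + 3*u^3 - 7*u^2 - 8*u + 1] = -10*u^4 - 36*u^3 + 9*u^2 - 14*u - 8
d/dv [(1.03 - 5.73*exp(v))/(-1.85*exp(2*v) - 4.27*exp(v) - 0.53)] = (-10.6005*exp(2*v) + 3.811*exp(v) + 7.435)*exp(v)/(3.4225*exp(4*v) + 15.799*exp(3*v) + 20.1939*exp(2*v) + 4.5262*exp(v) + 0.2809)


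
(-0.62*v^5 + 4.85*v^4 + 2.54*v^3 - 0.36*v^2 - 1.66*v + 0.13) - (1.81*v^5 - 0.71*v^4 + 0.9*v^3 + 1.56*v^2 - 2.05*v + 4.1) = -2.43*v^5 + 5.56*v^4 + 1.64*v^3 - 1.92*v^2 + 0.39*v - 3.97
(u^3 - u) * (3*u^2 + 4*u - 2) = 3*u^5 + 4*u^4 - 5*u^3 - 4*u^2 + 2*u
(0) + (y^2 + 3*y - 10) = y^2 + 3*y - 10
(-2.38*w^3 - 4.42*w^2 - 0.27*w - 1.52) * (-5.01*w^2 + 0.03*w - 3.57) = 11.9238*w^5 + 22.0728*w^4 + 9.7167*w^3 + 23.3865*w^2 + 0.9183*w + 5.4264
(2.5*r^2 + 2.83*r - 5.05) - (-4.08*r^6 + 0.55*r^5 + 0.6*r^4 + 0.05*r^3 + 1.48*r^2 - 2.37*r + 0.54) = 4.08*r^6 - 0.55*r^5 - 0.6*r^4 - 0.05*r^3 + 1.02*r^2 + 5.2*r - 5.59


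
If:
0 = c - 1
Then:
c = 1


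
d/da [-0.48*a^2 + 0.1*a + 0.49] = 0.1 - 0.96*a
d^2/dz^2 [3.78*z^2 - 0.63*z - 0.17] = 7.56000000000000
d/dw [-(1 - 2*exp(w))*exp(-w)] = exp(-w)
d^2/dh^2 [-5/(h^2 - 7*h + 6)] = 10*(h^2 - 7*h - (2*h - 7)^2 + 6)/(h^2 - 7*h + 6)^3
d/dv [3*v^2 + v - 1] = 6*v + 1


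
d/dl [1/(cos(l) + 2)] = sin(l)/(cos(l) + 2)^2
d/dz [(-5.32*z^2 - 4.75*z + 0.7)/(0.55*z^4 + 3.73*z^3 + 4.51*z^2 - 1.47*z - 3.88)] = (5.852*z^5 + 27.6811*z^4 + 33.895*z^3 + 21.4099*z^2 + 34.9692*z + 19.459)/(0.3025*z^8 + 4.103*z^7 + 18.8739*z^6 + 32.0276*z^5 + 5.1059*z^4 - 42.2042*z^3 - 32.8367*z^2 + 11.4072*z + 15.0544)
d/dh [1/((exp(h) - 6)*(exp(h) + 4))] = 2*(1 - exp(h))*exp(h)/(exp(4*h) - 4*exp(3*h) - 44*exp(2*h) + 96*exp(h) + 576)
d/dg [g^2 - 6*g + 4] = 2*g - 6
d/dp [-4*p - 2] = -4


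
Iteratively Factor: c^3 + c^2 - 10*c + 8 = (c + 4)*(c^2 - 3*c + 2) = (c - 2)*(c + 4)*(c - 1)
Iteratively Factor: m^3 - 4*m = (m + 2)*(m^2 - 2*m) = (m - 2)*(m + 2)*(m)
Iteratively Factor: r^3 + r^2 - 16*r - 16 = (r + 1)*(r^2 - 16) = (r - 4)*(r + 1)*(r + 4)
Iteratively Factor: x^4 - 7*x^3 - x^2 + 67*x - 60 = (x - 5)*(x^3 - 2*x^2 - 11*x + 12) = (x - 5)*(x + 3)*(x^2 - 5*x + 4) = (x - 5)*(x - 4)*(x + 3)*(x - 1)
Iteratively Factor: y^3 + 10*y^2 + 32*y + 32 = (y + 4)*(y^2 + 6*y + 8) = (y + 2)*(y + 4)*(y + 4)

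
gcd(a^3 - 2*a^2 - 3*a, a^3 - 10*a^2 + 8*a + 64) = 1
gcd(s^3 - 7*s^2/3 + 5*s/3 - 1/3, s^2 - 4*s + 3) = s - 1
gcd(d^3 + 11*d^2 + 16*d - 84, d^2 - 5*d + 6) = d - 2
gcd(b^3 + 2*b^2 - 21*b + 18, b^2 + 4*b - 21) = b - 3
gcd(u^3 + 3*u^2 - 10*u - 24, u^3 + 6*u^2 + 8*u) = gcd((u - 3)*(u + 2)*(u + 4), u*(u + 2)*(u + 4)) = u^2 + 6*u + 8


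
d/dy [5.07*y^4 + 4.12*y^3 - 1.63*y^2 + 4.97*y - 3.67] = 20.28*y^3 + 12.36*y^2 - 3.26*y + 4.97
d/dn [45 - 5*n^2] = -10*n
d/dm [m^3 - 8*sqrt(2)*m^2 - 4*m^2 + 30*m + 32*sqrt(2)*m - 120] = 3*m^2 - 16*sqrt(2)*m - 8*m + 30 + 32*sqrt(2)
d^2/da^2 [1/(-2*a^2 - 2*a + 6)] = (a^2 + a - (2*a + 1)^2 - 3)/(a^2 + a - 3)^3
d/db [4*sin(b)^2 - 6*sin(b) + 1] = 2*(4*sin(b) - 3)*cos(b)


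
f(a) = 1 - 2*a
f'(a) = -2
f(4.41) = -7.82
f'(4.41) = -2.00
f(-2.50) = 6.00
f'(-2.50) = -2.00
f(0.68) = -0.36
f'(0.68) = -2.00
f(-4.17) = 9.34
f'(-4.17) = -2.00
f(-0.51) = 2.02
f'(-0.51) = -2.00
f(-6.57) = 14.14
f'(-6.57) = -2.00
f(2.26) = -3.52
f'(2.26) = -2.00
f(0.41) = 0.18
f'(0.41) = -2.00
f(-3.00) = 7.00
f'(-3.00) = -2.00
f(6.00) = -11.00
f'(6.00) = -2.00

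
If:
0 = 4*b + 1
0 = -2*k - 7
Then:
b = -1/4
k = -7/2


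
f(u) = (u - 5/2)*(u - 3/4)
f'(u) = 2*u - 13/4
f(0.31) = 0.96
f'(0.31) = -2.63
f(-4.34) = 34.82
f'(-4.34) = -11.93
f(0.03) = 1.78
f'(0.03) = -3.19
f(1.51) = -0.75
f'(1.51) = -0.23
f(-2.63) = 17.34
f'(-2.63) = -8.51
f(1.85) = -0.72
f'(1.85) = 0.45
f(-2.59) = 17.00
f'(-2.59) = -8.43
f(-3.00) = 20.62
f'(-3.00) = -9.25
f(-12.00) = 184.88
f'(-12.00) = -27.25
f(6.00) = 18.38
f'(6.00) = 8.75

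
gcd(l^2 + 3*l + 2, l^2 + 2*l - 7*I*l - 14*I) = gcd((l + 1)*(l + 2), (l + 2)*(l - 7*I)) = l + 2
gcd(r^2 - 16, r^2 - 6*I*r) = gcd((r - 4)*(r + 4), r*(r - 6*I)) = 1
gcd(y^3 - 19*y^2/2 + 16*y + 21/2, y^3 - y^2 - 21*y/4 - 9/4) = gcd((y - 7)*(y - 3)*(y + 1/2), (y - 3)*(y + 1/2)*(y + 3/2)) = y^2 - 5*y/2 - 3/2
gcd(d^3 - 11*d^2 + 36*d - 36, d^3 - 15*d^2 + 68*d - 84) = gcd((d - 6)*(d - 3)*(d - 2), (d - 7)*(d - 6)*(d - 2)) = d^2 - 8*d + 12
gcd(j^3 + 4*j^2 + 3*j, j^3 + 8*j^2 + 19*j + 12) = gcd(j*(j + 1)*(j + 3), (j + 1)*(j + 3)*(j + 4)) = j^2 + 4*j + 3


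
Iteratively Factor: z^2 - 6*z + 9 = (z - 3)*(z - 3)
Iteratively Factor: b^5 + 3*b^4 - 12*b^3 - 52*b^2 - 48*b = (b + 2)*(b^4 + b^3 - 14*b^2 - 24*b) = (b + 2)^2*(b^3 - b^2 - 12*b) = b*(b + 2)^2*(b^2 - b - 12) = b*(b + 2)^2*(b + 3)*(b - 4)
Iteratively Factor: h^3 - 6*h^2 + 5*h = (h - 1)*(h^2 - 5*h) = (h - 5)*(h - 1)*(h)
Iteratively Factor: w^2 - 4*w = (w - 4)*(w)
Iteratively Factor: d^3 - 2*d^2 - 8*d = (d - 4)*(d^2 + 2*d) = (d - 4)*(d + 2)*(d)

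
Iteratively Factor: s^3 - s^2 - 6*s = (s + 2)*(s^2 - 3*s) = (s - 3)*(s + 2)*(s)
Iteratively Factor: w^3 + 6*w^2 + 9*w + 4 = (w + 1)*(w^2 + 5*w + 4) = (w + 1)*(w + 4)*(w + 1)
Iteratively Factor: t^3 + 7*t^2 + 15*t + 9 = (t + 3)*(t^2 + 4*t + 3) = (t + 3)^2*(t + 1)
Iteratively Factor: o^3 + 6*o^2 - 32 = (o + 4)*(o^2 + 2*o - 8) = (o + 4)^2*(o - 2)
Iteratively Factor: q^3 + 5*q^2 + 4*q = (q + 1)*(q^2 + 4*q) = (q + 1)*(q + 4)*(q)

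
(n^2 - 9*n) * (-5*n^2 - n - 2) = -5*n^4 + 44*n^3 + 7*n^2 + 18*n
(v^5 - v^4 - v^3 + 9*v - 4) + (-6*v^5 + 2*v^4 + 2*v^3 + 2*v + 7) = -5*v^5 + v^4 + v^3 + 11*v + 3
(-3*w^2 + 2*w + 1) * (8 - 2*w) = 6*w^3 - 28*w^2 + 14*w + 8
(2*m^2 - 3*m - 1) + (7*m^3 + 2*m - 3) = 7*m^3 + 2*m^2 - m - 4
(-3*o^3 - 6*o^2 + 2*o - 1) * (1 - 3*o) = 9*o^4 + 15*o^3 - 12*o^2 + 5*o - 1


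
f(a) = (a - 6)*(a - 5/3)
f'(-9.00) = -25.67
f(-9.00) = 160.00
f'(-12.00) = -31.67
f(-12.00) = 246.00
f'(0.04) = -7.59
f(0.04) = 9.69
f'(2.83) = -2.01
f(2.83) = -3.69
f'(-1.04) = -9.75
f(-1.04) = 19.05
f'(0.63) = -6.41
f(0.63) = 5.57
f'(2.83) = -2.01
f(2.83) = -3.69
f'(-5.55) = -18.77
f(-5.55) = 83.35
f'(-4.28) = -16.23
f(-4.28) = 61.13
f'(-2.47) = -12.61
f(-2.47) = 35.04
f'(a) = 2*a - 23/3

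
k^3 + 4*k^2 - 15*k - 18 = (k - 3)*(k + 1)*(k + 6)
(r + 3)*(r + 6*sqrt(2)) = r^2 + 3*r + 6*sqrt(2)*r + 18*sqrt(2)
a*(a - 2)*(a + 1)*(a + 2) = a^4 + a^3 - 4*a^2 - 4*a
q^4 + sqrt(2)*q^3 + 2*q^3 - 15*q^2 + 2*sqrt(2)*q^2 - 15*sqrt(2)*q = q*(q - 3)*(q + 5)*(q + sqrt(2))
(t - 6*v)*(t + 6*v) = t^2 - 36*v^2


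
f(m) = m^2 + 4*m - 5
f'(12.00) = 28.00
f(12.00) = 187.00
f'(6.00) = 16.00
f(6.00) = 55.00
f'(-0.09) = 3.82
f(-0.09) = -5.35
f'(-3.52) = -3.04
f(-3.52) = -6.69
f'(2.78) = 9.56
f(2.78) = 13.85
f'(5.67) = 15.34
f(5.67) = 49.83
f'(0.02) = 4.04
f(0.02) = -4.92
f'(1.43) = 6.86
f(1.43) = 2.76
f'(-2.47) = -0.94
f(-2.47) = -8.78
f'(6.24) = 16.48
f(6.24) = 58.90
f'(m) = 2*m + 4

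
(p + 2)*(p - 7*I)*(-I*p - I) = -I*p^3 - 7*p^2 - 3*I*p^2 - 21*p - 2*I*p - 14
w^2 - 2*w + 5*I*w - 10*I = (w - 2)*(w + 5*I)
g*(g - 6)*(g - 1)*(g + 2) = g^4 - 5*g^3 - 8*g^2 + 12*g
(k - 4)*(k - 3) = k^2 - 7*k + 12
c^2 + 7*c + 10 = (c + 2)*(c + 5)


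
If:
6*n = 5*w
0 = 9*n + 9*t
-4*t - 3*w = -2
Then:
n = -5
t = 5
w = -6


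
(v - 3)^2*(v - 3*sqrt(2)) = v^3 - 6*v^2 - 3*sqrt(2)*v^2 + 9*v + 18*sqrt(2)*v - 27*sqrt(2)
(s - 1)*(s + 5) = s^2 + 4*s - 5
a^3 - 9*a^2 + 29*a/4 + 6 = (a - 8)*(a - 3/2)*(a + 1/2)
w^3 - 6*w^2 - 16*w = w*(w - 8)*(w + 2)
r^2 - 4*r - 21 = (r - 7)*(r + 3)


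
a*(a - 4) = a^2 - 4*a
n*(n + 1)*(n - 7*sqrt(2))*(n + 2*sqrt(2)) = n^4 - 5*sqrt(2)*n^3 + n^3 - 28*n^2 - 5*sqrt(2)*n^2 - 28*n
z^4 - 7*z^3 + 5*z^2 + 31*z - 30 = (z - 5)*(z - 3)*(z - 1)*(z + 2)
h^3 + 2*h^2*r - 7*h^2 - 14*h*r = h*(h - 7)*(h + 2*r)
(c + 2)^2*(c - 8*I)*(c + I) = c^4 + 4*c^3 - 7*I*c^3 + 12*c^2 - 28*I*c^2 + 32*c - 28*I*c + 32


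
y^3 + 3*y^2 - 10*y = y*(y - 2)*(y + 5)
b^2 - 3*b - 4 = (b - 4)*(b + 1)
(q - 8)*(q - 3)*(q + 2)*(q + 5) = q^4 - 4*q^3 - 43*q^2 + 58*q + 240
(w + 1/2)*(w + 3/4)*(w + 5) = w^3 + 25*w^2/4 + 53*w/8 + 15/8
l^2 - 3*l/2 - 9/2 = (l - 3)*(l + 3/2)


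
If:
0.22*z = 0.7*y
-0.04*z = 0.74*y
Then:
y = 0.00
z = 0.00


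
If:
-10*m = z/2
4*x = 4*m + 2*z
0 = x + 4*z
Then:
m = 0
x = 0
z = 0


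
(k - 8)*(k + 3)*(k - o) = k^3 - k^2*o - 5*k^2 + 5*k*o - 24*k + 24*o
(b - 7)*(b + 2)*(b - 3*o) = b^3 - 3*b^2*o - 5*b^2 + 15*b*o - 14*b + 42*o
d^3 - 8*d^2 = d^2*(d - 8)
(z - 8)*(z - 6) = z^2 - 14*z + 48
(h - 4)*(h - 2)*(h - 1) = h^3 - 7*h^2 + 14*h - 8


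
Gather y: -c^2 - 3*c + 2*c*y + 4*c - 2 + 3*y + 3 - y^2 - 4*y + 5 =-c^2 + c - y^2 + y*(2*c - 1) + 6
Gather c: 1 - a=1 - a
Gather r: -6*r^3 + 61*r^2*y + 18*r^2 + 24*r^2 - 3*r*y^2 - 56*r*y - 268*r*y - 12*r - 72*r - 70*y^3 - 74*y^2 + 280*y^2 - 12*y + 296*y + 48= -6*r^3 + r^2*(61*y + 42) + r*(-3*y^2 - 324*y - 84) - 70*y^3 + 206*y^2 + 284*y + 48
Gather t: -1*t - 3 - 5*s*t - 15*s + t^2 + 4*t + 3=-15*s + t^2 + t*(3 - 5*s)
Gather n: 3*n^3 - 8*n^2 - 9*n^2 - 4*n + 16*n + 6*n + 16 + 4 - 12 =3*n^3 - 17*n^2 + 18*n + 8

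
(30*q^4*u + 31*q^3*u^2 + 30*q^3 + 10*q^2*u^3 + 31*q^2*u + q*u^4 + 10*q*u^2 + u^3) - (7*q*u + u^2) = 30*q^4*u + 31*q^3*u^2 + 30*q^3 + 10*q^2*u^3 + 31*q^2*u + q*u^4 + 10*q*u^2 - 7*q*u + u^3 - u^2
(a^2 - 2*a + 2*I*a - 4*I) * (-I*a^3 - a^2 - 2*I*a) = -I*a^5 + a^4 + 2*I*a^4 - 2*a^3 - 4*I*a^3 + 4*a^2 + 8*I*a^2 - 8*a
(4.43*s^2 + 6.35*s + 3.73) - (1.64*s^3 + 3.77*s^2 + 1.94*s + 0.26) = -1.64*s^3 + 0.66*s^2 + 4.41*s + 3.47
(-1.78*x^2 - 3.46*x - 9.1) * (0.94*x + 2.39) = -1.6732*x^3 - 7.5066*x^2 - 16.8234*x - 21.749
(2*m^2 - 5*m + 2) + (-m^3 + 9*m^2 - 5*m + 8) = -m^3 + 11*m^2 - 10*m + 10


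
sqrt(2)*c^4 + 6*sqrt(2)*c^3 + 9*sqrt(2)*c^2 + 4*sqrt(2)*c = c*(c + 1)*(c + 4)*(sqrt(2)*c + sqrt(2))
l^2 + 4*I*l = l*(l + 4*I)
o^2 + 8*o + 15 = (o + 3)*(o + 5)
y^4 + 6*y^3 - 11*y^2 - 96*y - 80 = (y - 4)*(y + 1)*(y + 4)*(y + 5)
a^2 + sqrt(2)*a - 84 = (a - 6*sqrt(2))*(a + 7*sqrt(2))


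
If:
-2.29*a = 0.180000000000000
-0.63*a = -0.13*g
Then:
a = -0.08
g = -0.38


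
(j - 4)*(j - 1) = j^2 - 5*j + 4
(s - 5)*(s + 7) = s^2 + 2*s - 35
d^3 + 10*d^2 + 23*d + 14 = (d + 1)*(d + 2)*(d + 7)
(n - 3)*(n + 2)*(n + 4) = n^3 + 3*n^2 - 10*n - 24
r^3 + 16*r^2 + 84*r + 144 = (r + 4)*(r + 6)^2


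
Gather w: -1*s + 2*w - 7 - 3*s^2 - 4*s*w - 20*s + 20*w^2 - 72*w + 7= -3*s^2 - 21*s + 20*w^2 + w*(-4*s - 70)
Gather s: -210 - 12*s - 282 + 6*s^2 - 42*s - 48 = 6*s^2 - 54*s - 540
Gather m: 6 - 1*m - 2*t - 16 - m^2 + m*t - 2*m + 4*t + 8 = -m^2 + m*(t - 3) + 2*t - 2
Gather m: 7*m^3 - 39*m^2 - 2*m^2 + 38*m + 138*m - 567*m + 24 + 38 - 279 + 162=7*m^3 - 41*m^2 - 391*m - 55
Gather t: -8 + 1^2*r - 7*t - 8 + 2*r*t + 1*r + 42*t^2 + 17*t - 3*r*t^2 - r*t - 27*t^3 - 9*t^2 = 2*r - 27*t^3 + t^2*(33 - 3*r) + t*(r + 10) - 16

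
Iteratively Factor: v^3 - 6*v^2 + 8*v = (v - 4)*(v^2 - 2*v) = (v - 4)*(v - 2)*(v)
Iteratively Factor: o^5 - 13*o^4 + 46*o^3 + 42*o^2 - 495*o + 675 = (o + 3)*(o^4 - 16*o^3 + 94*o^2 - 240*o + 225) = (o - 3)*(o + 3)*(o^3 - 13*o^2 + 55*o - 75) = (o - 5)*(o - 3)*(o + 3)*(o^2 - 8*o + 15) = (o - 5)*(o - 3)^2*(o + 3)*(o - 5)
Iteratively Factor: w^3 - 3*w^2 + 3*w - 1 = (w - 1)*(w^2 - 2*w + 1) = (w - 1)^2*(w - 1)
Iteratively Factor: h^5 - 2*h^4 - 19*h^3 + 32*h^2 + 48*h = (h - 4)*(h^4 + 2*h^3 - 11*h^2 - 12*h) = (h - 4)*(h + 4)*(h^3 - 2*h^2 - 3*h) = h*(h - 4)*(h + 4)*(h^2 - 2*h - 3) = h*(h - 4)*(h + 1)*(h + 4)*(h - 3)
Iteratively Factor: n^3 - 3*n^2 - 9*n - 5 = (n + 1)*(n^2 - 4*n - 5) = (n + 1)^2*(n - 5)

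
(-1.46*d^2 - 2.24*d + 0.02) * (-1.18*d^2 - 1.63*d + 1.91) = 1.7228*d^4 + 5.023*d^3 + 0.839*d^2 - 4.311*d + 0.0382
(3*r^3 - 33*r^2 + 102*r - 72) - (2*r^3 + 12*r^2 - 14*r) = r^3 - 45*r^2 + 116*r - 72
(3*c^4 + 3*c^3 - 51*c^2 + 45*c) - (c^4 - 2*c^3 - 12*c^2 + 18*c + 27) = 2*c^4 + 5*c^3 - 39*c^2 + 27*c - 27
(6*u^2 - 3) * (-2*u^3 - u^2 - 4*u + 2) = -12*u^5 - 6*u^4 - 18*u^3 + 15*u^2 + 12*u - 6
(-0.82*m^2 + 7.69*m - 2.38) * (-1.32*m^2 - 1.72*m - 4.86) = 1.0824*m^4 - 8.7404*m^3 - 6.1*m^2 - 33.2798*m + 11.5668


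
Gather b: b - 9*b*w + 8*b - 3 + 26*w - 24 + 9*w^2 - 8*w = b*(9 - 9*w) + 9*w^2 + 18*w - 27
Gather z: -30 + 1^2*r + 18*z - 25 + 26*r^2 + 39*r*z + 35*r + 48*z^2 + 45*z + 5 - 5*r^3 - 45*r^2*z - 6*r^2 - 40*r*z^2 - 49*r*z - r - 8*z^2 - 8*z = -5*r^3 + 20*r^2 + 35*r + z^2*(40 - 40*r) + z*(-45*r^2 - 10*r + 55) - 50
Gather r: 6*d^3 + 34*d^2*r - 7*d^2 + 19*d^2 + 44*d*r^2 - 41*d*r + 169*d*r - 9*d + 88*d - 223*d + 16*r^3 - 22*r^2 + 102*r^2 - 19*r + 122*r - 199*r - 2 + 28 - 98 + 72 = 6*d^3 + 12*d^2 - 144*d + 16*r^3 + r^2*(44*d + 80) + r*(34*d^2 + 128*d - 96)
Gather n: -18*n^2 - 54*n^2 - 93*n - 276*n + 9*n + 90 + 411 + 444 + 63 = -72*n^2 - 360*n + 1008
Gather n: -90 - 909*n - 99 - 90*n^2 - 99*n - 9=-90*n^2 - 1008*n - 198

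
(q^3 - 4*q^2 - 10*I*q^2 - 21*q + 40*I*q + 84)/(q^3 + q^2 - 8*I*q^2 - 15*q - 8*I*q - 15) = (q^2 - q*(4 + 7*I) + 28*I)/(q^2 + q*(1 - 5*I) - 5*I)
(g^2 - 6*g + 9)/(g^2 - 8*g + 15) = (g - 3)/(g - 5)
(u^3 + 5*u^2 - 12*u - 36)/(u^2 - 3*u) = u + 8 + 12/u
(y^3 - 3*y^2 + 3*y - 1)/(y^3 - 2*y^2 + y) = (y - 1)/y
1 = 1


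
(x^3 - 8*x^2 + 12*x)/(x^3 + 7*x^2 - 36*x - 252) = x*(x - 2)/(x^2 + 13*x + 42)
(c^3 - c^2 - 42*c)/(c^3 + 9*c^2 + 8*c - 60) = c*(c - 7)/(c^2 + 3*c - 10)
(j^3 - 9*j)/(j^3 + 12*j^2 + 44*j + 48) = j*(j^2 - 9)/(j^3 + 12*j^2 + 44*j + 48)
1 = 1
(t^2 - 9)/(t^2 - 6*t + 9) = (t + 3)/(t - 3)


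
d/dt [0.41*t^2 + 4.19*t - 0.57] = 0.82*t + 4.19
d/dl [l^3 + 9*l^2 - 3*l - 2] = 3*l^2 + 18*l - 3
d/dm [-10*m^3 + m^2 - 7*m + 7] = -30*m^2 + 2*m - 7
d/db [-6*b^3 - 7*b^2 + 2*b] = -18*b^2 - 14*b + 2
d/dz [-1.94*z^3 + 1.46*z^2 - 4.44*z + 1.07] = -5.82*z^2 + 2.92*z - 4.44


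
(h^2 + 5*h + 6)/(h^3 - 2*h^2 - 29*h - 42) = 1/(h - 7)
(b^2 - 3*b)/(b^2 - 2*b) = (b - 3)/(b - 2)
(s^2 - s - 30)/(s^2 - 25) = (s - 6)/(s - 5)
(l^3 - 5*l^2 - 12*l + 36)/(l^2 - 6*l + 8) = (l^2 - 3*l - 18)/(l - 4)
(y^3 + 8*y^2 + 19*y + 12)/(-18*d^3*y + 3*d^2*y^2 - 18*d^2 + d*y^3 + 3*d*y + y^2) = (y^3 + 8*y^2 + 19*y + 12)/(-18*d^3*y + 3*d^2*y^2 - 18*d^2 + d*y^3 + 3*d*y + y^2)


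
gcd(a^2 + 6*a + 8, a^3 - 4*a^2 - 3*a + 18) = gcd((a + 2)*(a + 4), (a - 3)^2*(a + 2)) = a + 2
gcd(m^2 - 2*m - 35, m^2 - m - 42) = m - 7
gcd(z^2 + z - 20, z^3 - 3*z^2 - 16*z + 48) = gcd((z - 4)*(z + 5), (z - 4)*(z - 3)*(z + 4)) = z - 4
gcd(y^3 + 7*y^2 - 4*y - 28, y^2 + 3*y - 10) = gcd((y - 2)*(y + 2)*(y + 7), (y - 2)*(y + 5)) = y - 2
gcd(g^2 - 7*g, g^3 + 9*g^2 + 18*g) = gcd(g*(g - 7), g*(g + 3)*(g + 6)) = g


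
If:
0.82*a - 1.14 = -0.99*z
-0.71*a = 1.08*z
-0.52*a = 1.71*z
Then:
No Solution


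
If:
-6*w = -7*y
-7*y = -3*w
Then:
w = 0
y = 0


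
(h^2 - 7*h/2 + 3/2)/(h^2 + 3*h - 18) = (h - 1/2)/(h + 6)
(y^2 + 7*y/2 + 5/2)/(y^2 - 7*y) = (2*y^2 + 7*y + 5)/(2*y*(y - 7))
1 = 1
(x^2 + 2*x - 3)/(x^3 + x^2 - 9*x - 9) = (x - 1)/(x^2 - 2*x - 3)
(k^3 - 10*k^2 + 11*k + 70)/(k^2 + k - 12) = (k^3 - 10*k^2 + 11*k + 70)/(k^2 + k - 12)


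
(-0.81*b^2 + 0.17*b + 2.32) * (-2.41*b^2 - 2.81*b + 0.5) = 1.9521*b^4 + 1.8664*b^3 - 6.4739*b^2 - 6.4342*b + 1.16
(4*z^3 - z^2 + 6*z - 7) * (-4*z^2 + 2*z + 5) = -16*z^5 + 12*z^4 - 6*z^3 + 35*z^2 + 16*z - 35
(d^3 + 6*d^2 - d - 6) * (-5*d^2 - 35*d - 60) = -5*d^5 - 65*d^4 - 265*d^3 - 295*d^2 + 270*d + 360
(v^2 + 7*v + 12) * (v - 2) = v^3 + 5*v^2 - 2*v - 24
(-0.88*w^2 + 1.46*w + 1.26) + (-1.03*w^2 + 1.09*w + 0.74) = -1.91*w^2 + 2.55*w + 2.0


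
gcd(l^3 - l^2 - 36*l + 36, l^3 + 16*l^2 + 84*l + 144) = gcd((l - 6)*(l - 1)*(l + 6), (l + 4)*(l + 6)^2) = l + 6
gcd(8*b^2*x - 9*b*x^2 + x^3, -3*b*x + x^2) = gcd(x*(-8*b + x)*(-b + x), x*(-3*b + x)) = x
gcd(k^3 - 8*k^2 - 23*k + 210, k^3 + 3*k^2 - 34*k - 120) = k^2 - k - 30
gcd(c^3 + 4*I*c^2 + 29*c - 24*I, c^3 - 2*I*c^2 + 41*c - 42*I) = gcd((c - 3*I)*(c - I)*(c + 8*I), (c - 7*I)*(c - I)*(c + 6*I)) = c - I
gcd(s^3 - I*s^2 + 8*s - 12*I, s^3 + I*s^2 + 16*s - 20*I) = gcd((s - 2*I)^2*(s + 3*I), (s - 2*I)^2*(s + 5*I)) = s^2 - 4*I*s - 4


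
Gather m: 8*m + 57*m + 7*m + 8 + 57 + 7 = 72*m + 72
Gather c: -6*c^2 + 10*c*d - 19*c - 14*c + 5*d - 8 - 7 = -6*c^2 + c*(10*d - 33) + 5*d - 15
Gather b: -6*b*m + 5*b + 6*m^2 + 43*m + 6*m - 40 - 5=b*(5 - 6*m) + 6*m^2 + 49*m - 45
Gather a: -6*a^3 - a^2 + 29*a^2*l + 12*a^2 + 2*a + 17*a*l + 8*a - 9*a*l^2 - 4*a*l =-6*a^3 + a^2*(29*l + 11) + a*(-9*l^2 + 13*l + 10)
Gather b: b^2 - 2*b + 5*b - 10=b^2 + 3*b - 10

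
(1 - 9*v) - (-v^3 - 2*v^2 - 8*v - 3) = v^3 + 2*v^2 - v + 4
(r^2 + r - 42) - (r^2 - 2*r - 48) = 3*r + 6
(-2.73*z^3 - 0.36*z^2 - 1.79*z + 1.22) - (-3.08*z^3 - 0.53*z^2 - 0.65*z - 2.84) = 0.35*z^3 + 0.17*z^2 - 1.14*z + 4.06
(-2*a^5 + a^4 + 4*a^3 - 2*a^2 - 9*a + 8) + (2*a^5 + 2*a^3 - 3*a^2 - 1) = a^4 + 6*a^3 - 5*a^2 - 9*a + 7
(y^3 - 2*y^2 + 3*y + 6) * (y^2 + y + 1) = y^5 - y^4 + 2*y^3 + 7*y^2 + 9*y + 6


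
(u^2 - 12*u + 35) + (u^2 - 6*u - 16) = 2*u^2 - 18*u + 19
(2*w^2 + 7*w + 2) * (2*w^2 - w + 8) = 4*w^4 + 12*w^3 + 13*w^2 + 54*w + 16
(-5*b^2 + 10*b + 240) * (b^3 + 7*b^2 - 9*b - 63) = -5*b^5 - 25*b^4 + 355*b^3 + 1905*b^2 - 2790*b - 15120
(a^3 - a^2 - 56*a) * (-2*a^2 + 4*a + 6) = -2*a^5 + 6*a^4 + 114*a^3 - 230*a^2 - 336*a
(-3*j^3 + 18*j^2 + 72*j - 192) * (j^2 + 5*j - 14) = -3*j^5 + 3*j^4 + 204*j^3 - 84*j^2 - 1968*j + 2688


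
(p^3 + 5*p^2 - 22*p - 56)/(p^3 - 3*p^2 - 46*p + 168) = (p + 2)/(p - 6)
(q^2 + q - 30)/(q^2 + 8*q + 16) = (q^2 + q - 30)/(q^2 + 8*q + 16)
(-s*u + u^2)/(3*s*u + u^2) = (-s + u)/(3*s + u)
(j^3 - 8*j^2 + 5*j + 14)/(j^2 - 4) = (j^2 - 6*j - 7)/(j + 2)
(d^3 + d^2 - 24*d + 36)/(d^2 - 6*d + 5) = (d^3 + d^2 - 24*d + 36)/(d^2 - 6*d + 5)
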